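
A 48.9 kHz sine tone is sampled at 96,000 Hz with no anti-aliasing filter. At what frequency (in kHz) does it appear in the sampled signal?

Nyquist = 96,000/2 = 48,000 Hz; 48,900 Hz exceeds it.
Alias = |48,900 − 1×96,000| = |48,900 − 96,000| = 47,100 Hz = 47.1 kHz.

47.1 kHz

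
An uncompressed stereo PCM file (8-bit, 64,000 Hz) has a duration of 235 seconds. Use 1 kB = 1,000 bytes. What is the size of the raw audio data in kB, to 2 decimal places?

Bytes = 64,000 samples/s × 235 s × 1 bytes/sample × 2 ch = 30,080,000 bytes.
30,080,000 / 1,000 = 30080.00 kB.

30080.00 kB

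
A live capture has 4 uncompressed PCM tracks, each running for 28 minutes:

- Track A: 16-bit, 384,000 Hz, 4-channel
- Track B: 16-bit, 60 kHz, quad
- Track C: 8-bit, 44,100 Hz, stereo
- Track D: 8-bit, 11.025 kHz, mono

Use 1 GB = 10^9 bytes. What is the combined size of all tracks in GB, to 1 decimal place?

6.1 GB

28 minutes = 1,680 s.
Track A: 384,000 × 1,680 × 2 × 4 = 5,160,960,000 bytes.
Track B: 60,000 × 1,680 × 2 × 4 = 806,400,000 bytes.
Track C: 44,100 × 1,680 × 1 × 2 = 148,176,000 bytes.
Track D: 11,025 × 1,680 × 1 × 1 = 18,522,000 bytes.
Total = 6,134,058,000 bytes = 6.1 GB.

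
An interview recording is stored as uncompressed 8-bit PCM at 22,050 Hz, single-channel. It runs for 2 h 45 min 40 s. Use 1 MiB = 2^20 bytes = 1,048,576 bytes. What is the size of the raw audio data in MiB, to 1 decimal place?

Duration = 2 h 45 min 40 s = 9,940 s.
Bytes = 22,050 samples/s × 9,940 s × 1 bytes/sample × 1 ch = 219,177,000 bytes.
219,177,000 / 1,048,576 = 209.0 MiB.

209.0 MiB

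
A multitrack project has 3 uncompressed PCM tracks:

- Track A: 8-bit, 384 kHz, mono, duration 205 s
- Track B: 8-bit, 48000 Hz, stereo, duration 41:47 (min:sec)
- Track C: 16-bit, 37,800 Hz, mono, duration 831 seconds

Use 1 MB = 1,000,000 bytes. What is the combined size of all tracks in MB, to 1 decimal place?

382.2 MB

Track A: 384,000 × 205 × 1 × 1 = 78,720,000 bytes.
Track B: 41:47 (min:sec) = 2,507 s; 48,000 × 2,507 × 1 × 2 = 240,672,000 bytes.
Track C: 37,800 × 831 × 2 × 1 = 62,823,600 bytes.
Total = 382,215,600 bytes = 382.2 MB.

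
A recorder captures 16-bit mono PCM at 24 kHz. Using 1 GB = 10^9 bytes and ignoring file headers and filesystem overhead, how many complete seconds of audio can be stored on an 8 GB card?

166,666 seconds

Uncompressed byte rate = 24,000 × 2 × 1 = 48,000 bytes/s.
Capacity = 8 × 1,000,000,000 = 8,000,000,000 bytes.
8,000,000,000 / 48,000 ≈ 166666.67 s → 166,666 seconds.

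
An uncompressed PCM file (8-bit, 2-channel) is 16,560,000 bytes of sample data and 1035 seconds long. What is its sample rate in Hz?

Bytes = sample_rate × seconds × bytes_per_sample × channels.
sample_rate = 16,560,000 / (1,035 × 1 × 2) = 16,560,000 / 2,070 = 8,000 Hz.

8,000 Hz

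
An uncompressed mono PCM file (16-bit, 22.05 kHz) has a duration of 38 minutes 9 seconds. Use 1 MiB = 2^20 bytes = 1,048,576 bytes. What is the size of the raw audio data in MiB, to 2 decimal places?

96.27 MiB

Duration = 38 minutes 9 seconds = 2,289 s.
Bytes = 22,050 samples/s × 2,289 s × 2 bytes/sample × 1 ch = 100,944,900 bytes.
100,944,900 / 1,048,576 = 96.27 MiB.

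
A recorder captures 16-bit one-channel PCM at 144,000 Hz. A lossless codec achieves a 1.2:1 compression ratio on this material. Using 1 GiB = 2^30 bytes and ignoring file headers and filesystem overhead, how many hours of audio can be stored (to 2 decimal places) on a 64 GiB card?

Uncompressed byte rate = 144,000 × 2 × 1 = 288,000 bytes/s.
After 1.2:1 compression, effective rate ≈ 240000 bytes/s.
Capacity = 64 × 1,073,741,824 = 68,719,476,736 bytes.
68,719,476,736 / effective rate ≈ 286331.15 s → 79.54 hours.

79.54 hours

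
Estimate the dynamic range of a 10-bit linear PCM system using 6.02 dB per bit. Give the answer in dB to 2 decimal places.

10 × 6.02 = 60.20 dB.

60.20 dB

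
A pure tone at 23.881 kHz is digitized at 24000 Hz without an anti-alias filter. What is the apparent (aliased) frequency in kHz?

0.119 kHz

Nyquist = 24,000/2 = 12,000 Hz; 23,881 Hz exceeds it.
Alias = |23,881 − 1×24,000| = |23,881 − 24,000| = 119 Hz = 0.119 kHz.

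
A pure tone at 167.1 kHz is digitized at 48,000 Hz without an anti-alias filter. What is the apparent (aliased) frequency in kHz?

23.1 kHz

Nyquist = 48,000/2 = 24,000 Hz; 167,100 Hz exceeds it.
Alias = |167,100 − 3×48,000| = |167,100 − 144,000| = 23,100 Hz = 23.1 kHz.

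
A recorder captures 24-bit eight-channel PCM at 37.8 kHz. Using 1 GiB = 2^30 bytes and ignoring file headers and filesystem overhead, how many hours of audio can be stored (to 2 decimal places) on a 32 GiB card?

Uncompressed byte rate = 37,800 × 3 × 8 = 907,200 bytes/s.
Capacity = 32 × 1,073,741,824 = 34,359,738,368 bytes.
34,359,738,368 / 907,200 ≈ 37874.49 s → 10.52 hours.

10.52 hours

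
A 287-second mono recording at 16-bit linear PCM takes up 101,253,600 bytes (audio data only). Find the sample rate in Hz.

Bytes = sample_rate × seconds × bytes_per_sample × channels.
sample_rate = 101,253,600 / (287 × 2 × 1) = 101,253,600 / 574 = 176,400 Hz.

176,400 Hz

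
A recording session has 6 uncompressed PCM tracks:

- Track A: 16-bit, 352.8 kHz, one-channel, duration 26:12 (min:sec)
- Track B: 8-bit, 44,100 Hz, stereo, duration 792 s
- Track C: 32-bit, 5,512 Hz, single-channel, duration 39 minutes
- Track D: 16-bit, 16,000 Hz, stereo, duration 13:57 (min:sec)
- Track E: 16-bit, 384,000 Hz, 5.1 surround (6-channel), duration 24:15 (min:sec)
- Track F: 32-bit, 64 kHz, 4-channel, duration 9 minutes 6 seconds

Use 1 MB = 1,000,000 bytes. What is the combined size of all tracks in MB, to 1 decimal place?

8548.0 MB

Track A: 26:12 (min:sec) = 1,572 s; 352,800 × 1,572 × 2 × 1 = 1,109,203,200 bytes.
Track B: 44,100 × 792 × 1 × 2 = 69,854,400 bytes.
Track C: 39 minutes = 2,340 s; 5,512 × 2,340 × 4 × 1 = 51,592,320 bytes.
Track D: 13:57 (min:sec) = 837 s; 16,000 × 837 × 2 × 2 = 53,568,000 bytes.
Track E: 24:15 (min:sec) = 1,455 s; 384,000 × 1,455 × 2 × 6 = 6,704,640,000 bytes.
Track F: 9 minutes 6 seconds = 546 s; 64,000 × 546 × 4 × 4 = 559,104,000 bytes.
Total = 8,547,961,920 bytes = 8548.0 MB.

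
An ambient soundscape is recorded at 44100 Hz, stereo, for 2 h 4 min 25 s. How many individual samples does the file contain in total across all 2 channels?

658,413,000 samples

2 h 4 min 25 s = 7,465 s.
44,100 × 7,465 s × 2 ch = 658,413,000 samples.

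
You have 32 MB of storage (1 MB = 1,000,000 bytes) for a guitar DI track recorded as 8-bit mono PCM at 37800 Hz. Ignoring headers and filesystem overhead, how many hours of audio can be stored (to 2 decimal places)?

Uncompressed byte rate = 37,800 × 1 × 1 = 37,800 bytes/s.
Capacity = 32 × 1,000,000 = 32,000,000 bytes.
32,000,000 / 37,800 ≈ 846.56 s → 0.24 hours.

0.24 hours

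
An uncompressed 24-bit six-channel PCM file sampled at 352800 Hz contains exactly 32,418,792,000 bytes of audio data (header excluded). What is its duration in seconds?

5,105 seconds

Byte rate = 352,800 × 3 × 6 = 6,350,400 bytes/s.
Duration = 32,418,792,000 / 6,350,400 = 5,105 s.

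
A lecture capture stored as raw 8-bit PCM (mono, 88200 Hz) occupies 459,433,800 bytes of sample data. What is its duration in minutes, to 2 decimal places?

86.82 minutes

Byte rate = 88,200 × 1 × 1 = 88,200 bytes/s.
Duration = 459,433,800 / 88,200 = 5,209 s.
5,209 s / 60 = 86.82 minutes.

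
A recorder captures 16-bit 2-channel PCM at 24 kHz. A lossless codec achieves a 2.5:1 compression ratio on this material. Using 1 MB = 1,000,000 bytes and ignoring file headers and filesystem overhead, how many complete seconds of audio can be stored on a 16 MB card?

Uncompressed byte rate = 24,000 × 2 × 2 = 96,000 bytes/s.
After 2.5:1 compression, effective rate ≈ 38400 bytes/s.
Capacity = 16 × 1,000,000 = 16,000,000 bytes.
16,000,000 / effective rate ≈ 416.67 s → 416 seconds.

416 seconds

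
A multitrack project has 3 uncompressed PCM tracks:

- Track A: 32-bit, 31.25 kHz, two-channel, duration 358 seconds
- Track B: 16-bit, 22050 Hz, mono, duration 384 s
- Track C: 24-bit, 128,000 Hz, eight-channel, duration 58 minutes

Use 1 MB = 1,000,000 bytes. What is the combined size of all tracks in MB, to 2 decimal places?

Track A: 31,250 × 358 × 4 × 2 = 89,500,000 bytes.
Track B: 22,050 × 384 × 2 × 1 = 16,934,400 bytes.
Track C: 58 minutes = 3,480 s; 128,000 × 3,480 × 3 × 8 = 10,690,560,000 bytes.
Total = 10,796,994,400 bytes = 10796.99 MB.

10796.99 MB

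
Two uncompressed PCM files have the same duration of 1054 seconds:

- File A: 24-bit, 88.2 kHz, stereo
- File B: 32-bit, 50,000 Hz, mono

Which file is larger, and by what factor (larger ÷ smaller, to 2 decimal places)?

File A, by a factor of 2.65

File A: 88,200 × 3 × 2 = 529,200 bytes/s.
File B: 50,000 × 4 × 1 = 200,000 bytes/s.
File A is larger; ratio = 557,776,800 / 210,800,000 = 2.65.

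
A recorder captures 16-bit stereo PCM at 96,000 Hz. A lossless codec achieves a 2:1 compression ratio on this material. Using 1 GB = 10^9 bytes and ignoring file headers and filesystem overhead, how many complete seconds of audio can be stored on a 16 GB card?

Uncompressed byte rate = 96,000 × 2 × 2 = 384,000 bytes/s.
After 2:1 compression, effective rate ≈ 192000 bytes/s.
Capacity = 16 × 1,000,000,000 = 16,000,000,000 bytes.
16,000,000,000 / effective rate ≈ 83333.33 s → 83,333 seconds.

83,333 seconds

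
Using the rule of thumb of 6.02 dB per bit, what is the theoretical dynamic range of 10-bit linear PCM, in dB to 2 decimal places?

10 × 6.02 = 60.20 dB.

60.20 dB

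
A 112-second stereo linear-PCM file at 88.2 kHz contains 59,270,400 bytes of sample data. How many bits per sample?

24 bits

Bytes per sample = 59,270,400 / (88,200 × 112 × 2) = 59,270,400 / 19,756,800 = 3.
Bit depth = 3 × 8 = 24 bits.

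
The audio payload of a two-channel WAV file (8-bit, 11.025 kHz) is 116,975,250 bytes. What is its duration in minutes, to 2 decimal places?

Byte rate = 11,025 × 1 × 2 = 22,050 bytes/s.
Duration = 116,975,250 / 22,050 = 5,305 s.
5,305 s / 60 = 88.42 minutes.

88.42 minutes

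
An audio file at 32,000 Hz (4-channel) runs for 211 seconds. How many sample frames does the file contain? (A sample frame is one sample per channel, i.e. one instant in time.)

32,000 samples/s × 211 s = 6,752,000 frames.

6,752,000 sample frames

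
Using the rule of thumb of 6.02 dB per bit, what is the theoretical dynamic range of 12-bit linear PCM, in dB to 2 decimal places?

72.24 dB

12 × 6.02 = 72.24 dB.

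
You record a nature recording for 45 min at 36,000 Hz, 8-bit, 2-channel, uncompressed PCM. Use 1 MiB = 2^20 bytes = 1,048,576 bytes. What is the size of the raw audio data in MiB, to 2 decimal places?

185.39 MiB

Duration = 45 min = 2,700 s.
Bytes = 36,000 samples/s × 2,700 s × 1 bytes/sample × 2 ch = 194,400,000 bytes.
194,400,000 / 1,048,576 = 185.39 MiB.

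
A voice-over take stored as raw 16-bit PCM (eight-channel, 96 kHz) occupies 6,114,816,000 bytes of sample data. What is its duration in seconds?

3,981 seconds

Byte rate = 96,000 × 2 × 8 = 1,536,000 bytes/s.
Duration = 6,114,816,000 / 1,536,000 = 3,981 s.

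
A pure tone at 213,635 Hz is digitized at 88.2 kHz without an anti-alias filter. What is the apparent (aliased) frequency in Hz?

Nyquist = 88,200/2 = 44,100 Hz; 213,635 Hz exceeds it.
Alias = |213,635 − 2×88,200| = |213,635 − 176,400| = 37,235 Hz.

37,235 Hz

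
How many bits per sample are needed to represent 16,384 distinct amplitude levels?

log2(16,384) = 14.

14 bits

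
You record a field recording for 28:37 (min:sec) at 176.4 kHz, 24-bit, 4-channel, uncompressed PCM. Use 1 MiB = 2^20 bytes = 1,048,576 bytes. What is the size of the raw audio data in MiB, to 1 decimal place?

3466.2 MiB

Duration = 28:37 (min:sec) = 1,717 s.
Bytes = 176,400 samples/s × 1,717 s × 3 bytes/sample × 4 ch = 3,634,545,600 bytes.
3,634,545,600 / 1,048,576 = 3466.2 MiB.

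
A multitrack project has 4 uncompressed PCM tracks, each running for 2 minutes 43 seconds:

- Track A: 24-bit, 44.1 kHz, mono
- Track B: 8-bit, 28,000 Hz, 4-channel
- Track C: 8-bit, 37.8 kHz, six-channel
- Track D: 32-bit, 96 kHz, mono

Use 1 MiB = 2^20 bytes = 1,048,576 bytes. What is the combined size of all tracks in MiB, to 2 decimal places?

132.92 MiB

2 minutes 43 seconds = 163 s.
Track A: 44,100 × 163 × 3 × 1 = 21,564,900 bytes.
Track B: 28,000 × 163 × 1 × 4 = 18,256,000 bytes.
Track C: 37,800 × 163 × 1 × 6 = 36,968,400 bytes.
Track D: 96,000 × 163 × 4 × 1 = 62,592,000 bytes.
Total = 139,381,300 bytes = 132.92 MiB.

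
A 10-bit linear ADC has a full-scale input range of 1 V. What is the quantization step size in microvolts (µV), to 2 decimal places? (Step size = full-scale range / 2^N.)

1 V / 2^10 = 1 / 1,024 V = 976.56 µV.

976.56 µV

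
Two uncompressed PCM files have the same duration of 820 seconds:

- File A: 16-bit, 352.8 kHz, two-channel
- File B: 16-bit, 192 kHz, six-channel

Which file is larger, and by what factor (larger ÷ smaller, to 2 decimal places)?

File A: 352,800 × 2 × 2 = 1,411,200 bytes/s.
File B: 192,000 × 2 × 6 = 2,304,000 bytes/s.
File B is larger; ratio = 1,889,280,000 / 1,157,184,000 = 1.63.

File B, by a factor of 1.63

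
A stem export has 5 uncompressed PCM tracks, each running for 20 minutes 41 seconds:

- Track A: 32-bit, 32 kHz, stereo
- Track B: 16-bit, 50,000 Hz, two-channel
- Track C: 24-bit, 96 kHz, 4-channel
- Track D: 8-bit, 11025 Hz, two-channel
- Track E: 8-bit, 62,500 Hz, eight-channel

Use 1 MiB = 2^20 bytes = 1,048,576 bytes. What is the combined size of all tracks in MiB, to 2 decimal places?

20 minutes 41 seconds = 1,241 s.
Track A: 32,000 × 1,241 × 4 × 2 = 317,696,000 bytes.
Track B: 50,000 × 1,241 × 2 × 2 = 248,200,000 bytes.
Track C: 96,000 × 1,241 × 3 × 4 = 1,429,632,000 bytes.
Track D: 11,025 × 1,241 × 1 × 2 = 27,364,050 bytes.
Track E: 62,500 × 1,241 × 1 × 8 = 620,500,000 bytes.
Total = 2,643,392,050 bytes = 2520.94 MiB.

2520.94 MiB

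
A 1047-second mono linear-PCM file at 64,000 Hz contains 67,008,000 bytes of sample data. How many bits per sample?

Bytes per sample = 67,008,000 / (64,000 × 1,047 × 1) = 67,008,000 / 67,008,000 = 1.
Bit depth = 1 × 8 = 8 bits.

8 bits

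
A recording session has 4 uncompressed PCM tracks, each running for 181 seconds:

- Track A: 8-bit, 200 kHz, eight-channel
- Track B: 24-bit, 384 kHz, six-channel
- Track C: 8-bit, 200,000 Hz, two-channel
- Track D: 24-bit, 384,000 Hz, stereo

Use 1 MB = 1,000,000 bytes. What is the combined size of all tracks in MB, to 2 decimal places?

Track A: 200,000 × 181 × 1 × 8 = 289,600,000 bytes.
Track B: 384,000 × 181 × 3 × 6 = 1,251,072,000 bytes.
Track C: 200,000 × 181 × 1 × 2 = 72,400,000 bytes.
Track D: 384,000 × 181 × 3 × 2 = 417,024,000 bytes.
Total = 2,030,096,000 bytes = 2030.10 MB.

2030.10 MB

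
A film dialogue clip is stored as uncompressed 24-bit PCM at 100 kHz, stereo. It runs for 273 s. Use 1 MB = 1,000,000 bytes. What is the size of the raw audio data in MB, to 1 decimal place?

163.8 MB

Bytes = 100,000 samples/s × 273 s × 3 bytes/sample × 2 ch = 163,800,000 bytes.
163,800,000 / 1,000,000 = 163.8 MB.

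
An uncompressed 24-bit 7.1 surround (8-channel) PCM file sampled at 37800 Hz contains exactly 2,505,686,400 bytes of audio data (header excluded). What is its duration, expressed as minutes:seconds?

Byte rate = 37,800 × 3 × 8 = 907,200 bytes/s.
Duration = 2,505,686,400 / 907,200 = 2,762 s.
2,762 s = 46:02.

46:02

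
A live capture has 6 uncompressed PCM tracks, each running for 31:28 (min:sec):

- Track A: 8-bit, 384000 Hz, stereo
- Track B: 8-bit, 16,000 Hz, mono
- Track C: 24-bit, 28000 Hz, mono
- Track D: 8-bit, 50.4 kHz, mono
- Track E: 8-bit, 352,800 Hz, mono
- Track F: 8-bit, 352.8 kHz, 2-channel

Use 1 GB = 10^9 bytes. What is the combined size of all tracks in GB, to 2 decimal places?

31:28 (min:sec) = 1,888 s.
Track A: 384,000 × 1,888 × 1 × 2 = 1,449,984,000 bytes.
Track B: 16,000 × 1,888 × 1 × 1 = 30,208,000 bytes.
Track C: 28,000 × 1,888 × 3 × 1 = 158,592,000 bytes.
Track D: 50,400 × 1,888 × 1 × 1 = 95,155,200 bytes.
Track E: 352,800 × 1,888 × 1 × 1 = 666,086,400 bytes.
Track F: 352,800 × 1,888 × 1 × 2 = 1,332,172,800 bytes.
Total = 3,732,198,400 bytes = 3.73 GB.

3.73 GB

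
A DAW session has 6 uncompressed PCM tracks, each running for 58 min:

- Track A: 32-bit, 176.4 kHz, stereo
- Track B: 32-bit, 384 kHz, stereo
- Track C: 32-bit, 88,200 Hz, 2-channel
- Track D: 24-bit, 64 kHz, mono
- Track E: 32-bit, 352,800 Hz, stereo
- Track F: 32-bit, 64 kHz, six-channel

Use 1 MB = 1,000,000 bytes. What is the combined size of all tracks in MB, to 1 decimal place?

58 min = 3,480 s.
Track A: 176,400 × 3,480 × 4 × 2 = 4,910,976,000 bytes.
Track B: 384,000 × 3,480 × 4 × 2 = 10,690,560,000 bytes.
Track C: 88,200 × 3,480 × 4 × 2 = 2,455,488,000 bytes.
Track D: 64,000 × 3,480 × 3 × 1 = 668,160,000 bytes.
Track E: 352,800 × 3,480 × 4 × 2 = 9,821,952,000 bytes.
Track F: 64,000 × 3,480 × 4 × 6 = 5,345,280,000 bytes.
Total = 33,892,416,000 bytes = 33892.4 MB.

33892.4 MB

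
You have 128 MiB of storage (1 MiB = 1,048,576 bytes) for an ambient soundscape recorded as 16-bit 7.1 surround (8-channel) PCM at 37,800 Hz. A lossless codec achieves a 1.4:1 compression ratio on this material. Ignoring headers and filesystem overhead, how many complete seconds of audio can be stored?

310 seconds

Uncompressed byte rate = 37,800 × 2 × 8 = 604,800 bytes/s.
After 1.4:1 compression, effective rate ≈ 432000 bytes/s.
Capacity = 128 × 1,048,576 = 134,217,728 bytes.
134,217,728 / effective rate ≈ 310.69 s → 310 seconds.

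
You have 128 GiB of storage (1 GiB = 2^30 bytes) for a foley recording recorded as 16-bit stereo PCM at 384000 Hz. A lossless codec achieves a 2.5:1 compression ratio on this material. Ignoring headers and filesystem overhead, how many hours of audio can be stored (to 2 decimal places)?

62.14 hours

Uncompressed byte rate = 384,000 × 2 × 2 = 1,536,000 bytes/s.
After 2.5:1 compression, effective rate ≈ 614400 bytes/s.
Capacity = 128 × 1,073,741,824 = 137,438,953,472 bytes.
137,438,953,472 / effective rate ≈ 223696.21 s → 62.14 hours.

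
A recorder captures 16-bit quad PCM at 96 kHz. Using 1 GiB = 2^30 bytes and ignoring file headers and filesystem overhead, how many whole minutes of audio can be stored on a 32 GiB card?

Uncompressed byte rate = 96,000 × 2 × 4 = 768,000 bytes/s.
Capacity = 32 × 1,073,741,824 = 34,359,738,368 bytes.
34,359,738,368 / 768,000 ≈ 44739.24 s → 745 minutes.

745 minutes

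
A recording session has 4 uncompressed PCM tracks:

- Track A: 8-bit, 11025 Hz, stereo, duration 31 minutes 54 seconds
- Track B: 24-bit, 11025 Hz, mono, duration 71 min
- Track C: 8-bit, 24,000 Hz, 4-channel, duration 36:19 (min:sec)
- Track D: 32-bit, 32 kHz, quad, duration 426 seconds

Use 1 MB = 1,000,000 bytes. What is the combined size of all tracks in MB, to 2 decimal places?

Track A: 31 minutes 54 seconds = 1,914 s; 11,025 × 1,914 × 1 × 2 = 42,203,700 bytes.
Track B: 71 min = 4,260 s; 11,025 × 4,260 × 3 × 1 = 140,899,500 bytes.
Track C: 36:19 (min:sec) = 2,179 s; 24,000 × 2,179 × 1 × 4 = 209,184,000 bytes.
Track D: 32,000 × 426 × 4 × 4 = 218,112,000 bytes.
Total = 610,399,200 bytes = 610.40 MB.

610.40 MB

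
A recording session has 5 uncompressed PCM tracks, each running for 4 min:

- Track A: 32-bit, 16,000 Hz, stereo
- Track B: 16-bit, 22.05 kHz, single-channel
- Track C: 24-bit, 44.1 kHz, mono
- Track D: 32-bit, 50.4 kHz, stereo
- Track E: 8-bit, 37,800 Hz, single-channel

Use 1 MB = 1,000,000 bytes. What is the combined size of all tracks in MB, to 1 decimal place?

4 min = 240 s.
Track A: 16,000 × 240 × 4 × 2 = 30,720,000 bytes.
Track B: 22,050 × 240 × 2 × 1 = 10,584,000 bytes.
Track C: 44,100 × 240 × 3 × 1 = 31,752,000 bytes.
Track D: 50,400 × 240 × 4 × 2 = 96,768,000 bytes.
Track E: 37,800 × 240 × 1 × 1 = 9,072,000 bytes.
Total = 178,896,000 bytes = 178.9 MB.

178.9 MB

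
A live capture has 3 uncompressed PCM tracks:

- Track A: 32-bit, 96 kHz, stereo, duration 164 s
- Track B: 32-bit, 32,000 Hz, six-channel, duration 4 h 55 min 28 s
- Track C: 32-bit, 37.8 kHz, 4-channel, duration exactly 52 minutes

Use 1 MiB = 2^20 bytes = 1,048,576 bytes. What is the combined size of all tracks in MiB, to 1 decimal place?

Track A: 96,000 × 164 × 4 × 2 = 125,952,000 bytes.
Track B: 4 h 55 min 28 s = 17,728 s; 32,000 × 17,728 × 4 × 6 = 13,615,104,000 bytes.
Track C: exactly 52 minutes = 3,120 s; 37,800 × 3,120 × 4 × 4 = 1,886,976,000 bytes.
Total = 15,628,032,000 bytes = 14904.1 MiB.

14904.1 MiB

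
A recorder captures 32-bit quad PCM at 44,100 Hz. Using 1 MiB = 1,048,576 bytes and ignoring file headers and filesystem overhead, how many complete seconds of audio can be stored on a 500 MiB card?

743 seconds

Uncompressed byte rate = 44,100 × 4 × 4 = 705,600 bytes/s.
Capacity = 500 × 1,048,576 = 524,288,000 bytes.
524,288,000 / 705,600 ≈ 743.04 s → 743 seconds.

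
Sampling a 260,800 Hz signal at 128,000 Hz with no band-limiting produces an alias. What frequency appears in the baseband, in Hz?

4,800 Hz

Nyquist = 128,000/2 = 64,000 Hz; 260,800 Hz exceeds it.
Alias = |260,800 − 2×128,000| = |260,800 − 256,000| = 4,800 Hz.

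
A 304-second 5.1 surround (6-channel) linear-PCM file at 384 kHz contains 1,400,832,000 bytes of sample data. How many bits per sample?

16 bits

Bytes per sample = 1,400,832,000 / (384,000 × 304 × 6) = 1,400,832,000 / 700,416,000 = 2.
Bit depth = 2 × 8 = 16 bits.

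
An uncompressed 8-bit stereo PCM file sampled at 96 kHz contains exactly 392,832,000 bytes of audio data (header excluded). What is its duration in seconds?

2,046 seconds

Byte rate = 96,000 × 1 × 2 = 192,000 bytes/s.
Duration = 392,832,000 / 192,000 = 2,046 s.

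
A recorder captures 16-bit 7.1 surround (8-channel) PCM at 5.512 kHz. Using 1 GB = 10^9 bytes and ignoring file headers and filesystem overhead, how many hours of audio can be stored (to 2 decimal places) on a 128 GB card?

Uncompressed byte rate = 5,512 × 2 × 8 = 88,192 bytes/s.
Capacity = 128 × 1,000,000,000 = 128,000,000,000 bytes.
128,000,000,000 / 88,192 ≈ 1451378.81 s → 403.16 hours.

403.16 hours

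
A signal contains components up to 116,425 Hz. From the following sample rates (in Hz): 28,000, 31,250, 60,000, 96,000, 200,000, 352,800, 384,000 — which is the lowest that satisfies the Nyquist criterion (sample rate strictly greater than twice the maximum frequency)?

352,800 Hz

Need sample rate > 2 × 116,425 = 232,850 Hz.
Lowest listed rate above 232,850 Hz is 352,800 Hz.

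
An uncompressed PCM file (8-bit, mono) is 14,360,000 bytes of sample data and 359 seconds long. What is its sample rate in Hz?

Bytes = sample_rate × seconds × bytes_per_sample × channels.
sample_rate = 14,360,000 / (359 × 1 × 1) = 14,360,000 / 359 = 40,000 Hz.

40,000 Hz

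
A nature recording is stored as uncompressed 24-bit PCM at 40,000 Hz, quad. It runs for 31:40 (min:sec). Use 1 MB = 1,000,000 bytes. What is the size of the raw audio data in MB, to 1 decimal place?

Duration = 31:40 (min:sec) = 1,900 s.
Bytes = 40,000 samples/s × 1,900 s × 3 bytes/sample × 4 ch = 912,000,000 bytes.
912,000,000 / 1,000,000 = 912.0 MB.

912.0 MB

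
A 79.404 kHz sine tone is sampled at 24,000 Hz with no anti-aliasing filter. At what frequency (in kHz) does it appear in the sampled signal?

7.404 kHz

Nyquist = 24,000/2 = 12,000 Hz; 79,404 Hz exceeds it.
Alias = |79,404 − 3×24,000| = |79,404 − 72,000| = 7,404 Hz = 7.404 kHz.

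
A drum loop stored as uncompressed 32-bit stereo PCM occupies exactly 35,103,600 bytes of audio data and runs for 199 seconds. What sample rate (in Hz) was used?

22,050 Hz

Bytes = sample_rate × seconds × bytes_per_sample × channels.
sample_rate = 35,103,600 / (199 × 4 × 2) = 35,103,600 / 1,592 = 22,050 Hz.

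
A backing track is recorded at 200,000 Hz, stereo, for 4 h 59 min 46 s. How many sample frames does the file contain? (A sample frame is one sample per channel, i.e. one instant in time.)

4 h 59 min 46 s = 17,986 s.
200,000 samples/s × 17,986 s = 3,597,200,000 frames.

3,597,200,000 sample frames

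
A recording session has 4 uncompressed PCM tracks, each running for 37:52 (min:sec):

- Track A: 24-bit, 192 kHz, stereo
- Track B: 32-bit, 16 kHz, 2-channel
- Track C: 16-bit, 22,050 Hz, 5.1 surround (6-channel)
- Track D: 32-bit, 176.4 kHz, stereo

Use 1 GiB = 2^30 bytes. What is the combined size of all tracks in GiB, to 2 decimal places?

6.25 GiB

37:52 (min:sec) = 2,272 s.
Track A: 192,000 × 2,272 × 3 × 2 = 2,617,344,000 bytes.
Track B: 16,000 × 2,272 × 4 × 2 = 290,816,000 bytes.
Track C: 22,050 × 2,272 × 2 × 6 = 601,171,200 bytes.
Track D: 176,400 × 2,272 × 4 × 2 = 3,206,246,400 bytes.
Total = 6,715,577,600 bytes = 6.25 GiB.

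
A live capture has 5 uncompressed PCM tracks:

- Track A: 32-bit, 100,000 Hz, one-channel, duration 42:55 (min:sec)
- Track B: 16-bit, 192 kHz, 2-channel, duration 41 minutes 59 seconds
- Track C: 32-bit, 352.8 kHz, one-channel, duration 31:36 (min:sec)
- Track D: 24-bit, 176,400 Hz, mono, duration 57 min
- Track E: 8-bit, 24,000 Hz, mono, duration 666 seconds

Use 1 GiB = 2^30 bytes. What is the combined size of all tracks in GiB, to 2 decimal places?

6.95 GiB

Track A: 42:55 (min:sec) = 2,575 s; 100,000 × 2,575 × 4 × 1 = 1,030,000,000 bytes.
Track B: 41 minutes 59 seconds = 2,519 s; 192,000 × 2,519 × 2 × 2 = 1,934,592,000 bytes.
Track C: 31:36 (min:sec) = 1,896 s; 352,800 × 1,896 × 4 × 1 = 2,675,635,200 bytes.
Track D: 57 min = 3,420 s; 176,400 × 3,420 × 3 × 1 = 1,809,864,000 bytes.
Track E: 24,000 × 666 × 1 × 1 = 15,984,000 bytes.
Total = 7,466,075,200 bytes = 6.95 GiB.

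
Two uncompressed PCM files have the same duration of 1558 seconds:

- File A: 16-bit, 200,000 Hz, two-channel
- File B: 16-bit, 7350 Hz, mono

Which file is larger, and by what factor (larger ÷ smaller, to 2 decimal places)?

File A, by a factor of 54.42

File A: 200,000 × 2 × 2 = 800,000 bytes/s.
File B: 7,350 × 2 × 1 = 14,700 bytes/s.
File A is larger; ratio = 1,246,400,000 / 22,902,600 = 54.42.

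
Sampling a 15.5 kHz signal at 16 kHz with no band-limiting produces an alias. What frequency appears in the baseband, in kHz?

0.5 kHz

Nyquist = 16,000/2 = 8,000 Hz; 15,500 Hz exceeds it.
Alias = |15,500 − 1×16,000| = |15,500 − 16,000| = 500 Hz = 0.5 kHz.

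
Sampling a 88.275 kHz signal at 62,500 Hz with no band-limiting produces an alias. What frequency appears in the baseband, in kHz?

Nyquist = 62,500/2 = 31,250 Hz; 88,275 Hz exceeds it.
Alias = |88,275 − 1×62,500| = |88,275 − 62,500| = 25,775 Hz = 25.775 kHz.

25.775 kHz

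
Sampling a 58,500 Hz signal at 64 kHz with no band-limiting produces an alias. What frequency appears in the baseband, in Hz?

Nyquist = 64,000/2 = 32,000 Hz; 58,500 Hz exceeds it.
Alias = |58,500 − 1×64,000| = |58,500 − 64,000| = 5,500 Hz.

5,500 Hz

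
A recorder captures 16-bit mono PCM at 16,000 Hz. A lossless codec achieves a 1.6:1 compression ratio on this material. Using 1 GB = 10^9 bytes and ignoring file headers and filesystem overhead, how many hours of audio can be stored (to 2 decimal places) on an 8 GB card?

111.11 hours

Uncompressed byte rate = 16,000 × 2 × 1 = 32,000 bytes/s.
After 1.6:1 compression, effective rate ≈ 20000 bytes/s.
Capacity = 8 × 1,000,000,000 = 8,000,000,000 bytes.
8,000,000,000 / effective rate ≈ 400000 s → 111.11 hours.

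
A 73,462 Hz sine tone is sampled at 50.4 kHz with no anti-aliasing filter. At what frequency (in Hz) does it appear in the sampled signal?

Nyquist = 50,400/2 = 25,200 Hz; 73,462 Hz exceeds it.
Alias = |73,462 − 1×50,400| = |73,462 − 50,400| = 23,062 Hz.

23,062 Hz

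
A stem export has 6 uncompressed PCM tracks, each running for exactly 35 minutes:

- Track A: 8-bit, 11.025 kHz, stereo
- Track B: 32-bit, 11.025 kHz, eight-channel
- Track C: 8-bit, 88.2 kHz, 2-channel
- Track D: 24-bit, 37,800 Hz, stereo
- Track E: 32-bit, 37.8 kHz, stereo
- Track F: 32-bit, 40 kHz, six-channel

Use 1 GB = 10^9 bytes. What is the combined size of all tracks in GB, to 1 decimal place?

exactly 35 minutes = 2,100 s.
Track A: 11,025 × 2,100 × 1 × 2 = 46,305,000 bytes.
Track B: 11,025 × 2,100 × 4 × 8 = 740,880,000 bytes.
Track C: 88,200 × 2,100 × 1 × 2 = 370,440,000 bytes.
Track D: 37,800 × 2,100 × 3 × 2 = 476,280,000 bytes.
Track E: 37,800 × 2,100 × 4 × 2 = 635,040,000 bytes.
Track F: 40,000 × 2,100 × 4 × 6 = 2,016,000,000 bytes.
Total = 4,284,945,000 bytes = 4.3 GB.

4.3 GB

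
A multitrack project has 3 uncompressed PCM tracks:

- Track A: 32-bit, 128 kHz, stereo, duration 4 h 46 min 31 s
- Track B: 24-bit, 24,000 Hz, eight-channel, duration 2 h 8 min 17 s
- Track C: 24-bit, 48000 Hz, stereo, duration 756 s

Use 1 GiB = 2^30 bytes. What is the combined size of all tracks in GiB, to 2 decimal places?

Track A: 4 h 46 min 31 s = 17,191 s; 128,000 × 17,191 × 4 × 2 = 17,603,584,000 bytes.
Track B: 2 h 8 min 17 s = 7,697 s; 24,000 × 7,697 × 3 × 8 = 4,433,472,000 bytes.
Track C: 48,000 × 756 × 3 × 2 = 217,728,000 bytes.
Total = 22,254,784,000 bytes = 20.73 GiB.

20.73 GiB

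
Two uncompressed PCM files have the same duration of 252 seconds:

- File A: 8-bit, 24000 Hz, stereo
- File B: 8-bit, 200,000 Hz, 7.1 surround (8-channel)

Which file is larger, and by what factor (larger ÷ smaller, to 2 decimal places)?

File B, by a factor of 33.33

File A: 24,000 × 1 × 2 = 48,000 bytes/s.
File B: 200,000 × 1 × 8 = 1,600,000 bytes/s.
File B is larger; ratio = 403,200,000 / 12,096,000 = 33.33.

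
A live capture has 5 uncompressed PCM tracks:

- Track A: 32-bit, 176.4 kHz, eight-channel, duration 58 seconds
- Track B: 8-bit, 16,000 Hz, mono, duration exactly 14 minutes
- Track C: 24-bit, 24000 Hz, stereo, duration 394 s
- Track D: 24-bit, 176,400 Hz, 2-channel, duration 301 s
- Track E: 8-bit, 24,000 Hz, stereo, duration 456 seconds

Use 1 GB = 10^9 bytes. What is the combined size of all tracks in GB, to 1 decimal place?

Track A: 176,400 × 58 × 4 × 8 = 327,398,400 bytes.
Track B: exactly 14 minutes = 840 s; 16,000 × 840 × 1 × 1 = 13,440,000 bytes.
Track C: 24,000 × 394 × 3 × 2 = 56,736,000 bytes.
Track D: 176,400 × 301 × 3 × 2 = 318,578,400 bytes.
Track E: 24,000 × 456 × 1 × 2 = 21,888,000 bytes.
Total = 738,040,800 bytes = 0.7 GB.

0.7 GB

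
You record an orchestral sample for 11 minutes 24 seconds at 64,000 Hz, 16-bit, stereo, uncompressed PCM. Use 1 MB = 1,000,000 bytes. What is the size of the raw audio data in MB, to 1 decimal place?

Duration = 11 minutes 24 seconds = 684 s.
Bytes = 64,000 samples/s × 684 s × 2 bytes/sample × 2 ch = 175,104,000 bytes.
175,104,000 / 1,000,000 = 175.1 MB.

175.1 MB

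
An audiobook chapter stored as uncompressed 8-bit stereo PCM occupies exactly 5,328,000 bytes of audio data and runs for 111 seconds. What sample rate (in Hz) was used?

24,000 Hz

Bytes = sample_rate × seconds × bytes_per_sample × channels.
sample_rate = 5,328,000 / (111 × 1 × 2) = 5,328,000 / 222 = 24,000 Hz.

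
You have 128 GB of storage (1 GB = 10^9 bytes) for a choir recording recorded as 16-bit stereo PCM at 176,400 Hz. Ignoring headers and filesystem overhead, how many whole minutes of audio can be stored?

Uncompressed byte rate = 176,400 × 2 × 2 = 705,600 bytes/s.
Capacity = 128 × 1,000,000,000 = 128,000,000,000 bytes.
128,000,000,000 / 705,600 ≈ 181405.9 s → 3,023 minutes.

3,023 minutes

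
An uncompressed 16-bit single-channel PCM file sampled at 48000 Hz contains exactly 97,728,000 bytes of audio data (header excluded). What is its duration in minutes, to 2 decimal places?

Byte rate = 48,000 × 2 × 1 = 96,000 bytes/s.
Duration = 97,728,000 / 96,000 = 1,018 s.
1,018 s / 60 = 16.97 minutes.

16.97 minutes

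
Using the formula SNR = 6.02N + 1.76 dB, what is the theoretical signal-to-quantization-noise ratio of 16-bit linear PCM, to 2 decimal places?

98.08 dB

6.02 × 16 + 1.76 = 98.08 dB.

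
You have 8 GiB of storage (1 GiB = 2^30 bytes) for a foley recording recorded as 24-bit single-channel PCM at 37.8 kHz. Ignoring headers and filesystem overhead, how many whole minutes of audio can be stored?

1,262 minutes

Uncompressed byte rate = 37,800 × 3 × 1 = 113,400 bytes/s.
Capacity = 8 × 1,073,741,824 = 8,589,934,592 bytes.
8,589,934,592 / 113,400 ≈ 75748.98 s → 1,262 minutes.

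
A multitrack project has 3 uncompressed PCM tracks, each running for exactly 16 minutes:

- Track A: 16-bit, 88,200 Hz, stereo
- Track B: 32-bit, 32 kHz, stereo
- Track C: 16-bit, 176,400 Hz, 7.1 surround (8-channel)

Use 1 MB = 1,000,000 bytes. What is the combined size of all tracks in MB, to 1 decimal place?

exactly 16 minutes = 960 s.
Track A: 88,200 × 960 × 2 × 2 = 338,688,000 bytes.
Track B: 32,000 × 960 × 4 × 2 = 245,760,000 bytes.
Track C: 176,400 × 960 × 2 × 8 = 2,709,504,000 bytes.
Total = 3,293,952,000 bytes = 3294.0 MB.

3294.0 MB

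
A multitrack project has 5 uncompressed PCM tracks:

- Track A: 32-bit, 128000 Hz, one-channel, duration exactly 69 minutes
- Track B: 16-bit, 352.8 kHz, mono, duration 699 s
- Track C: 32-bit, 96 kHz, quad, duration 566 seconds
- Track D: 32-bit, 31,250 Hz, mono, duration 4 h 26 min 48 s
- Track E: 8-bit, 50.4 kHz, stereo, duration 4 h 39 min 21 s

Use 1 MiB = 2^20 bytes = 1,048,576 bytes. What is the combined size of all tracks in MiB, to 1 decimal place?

Track A: exactly 69 minutes = 4,140 s; 128,000 × 4,140 × 4 × 1 = 2,119,680,000 bytes.
Track B: 352,800 × 699 × 2 × 1 = 493,214,400 bytes.
Track C: 96,000 × 566 × 4 × 4 = 869,376,000 bytes.
Track D: 4 h 26 min 48 s = 16,008 s; 31,250 × 16,008 × 4 × 1 = 2,001,000,000 bytes.
Track E: 4 h 39 min 21 s = 16,761 s; 50,400 × 16,761 × 1 × 2 = 1,689,508,800 bytes.
Total = 7,172,779,200 bytes = 6840.5 MiB.

6840.5 MiB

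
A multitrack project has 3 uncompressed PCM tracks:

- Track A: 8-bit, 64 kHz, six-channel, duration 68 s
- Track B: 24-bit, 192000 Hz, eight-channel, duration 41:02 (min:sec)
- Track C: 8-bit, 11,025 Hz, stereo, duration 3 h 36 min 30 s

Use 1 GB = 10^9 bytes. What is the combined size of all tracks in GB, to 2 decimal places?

Track A: 64,000 × 68 × 1 × 6 = 26,112,000 bytes.
Track B: 41:02 (min:sec) = 2,462 s; 192,000 × 2,462 × 3 × 8 = 11,344,896,000 bytes.
Track C: 3 h 36 min 30 s = 12,990 s; 11,025 × 12,990 × 1 × 2 = 286,429,500 bytes.
Total = 11,657,437,500 bytes = 11.66 GB.

11.66 GB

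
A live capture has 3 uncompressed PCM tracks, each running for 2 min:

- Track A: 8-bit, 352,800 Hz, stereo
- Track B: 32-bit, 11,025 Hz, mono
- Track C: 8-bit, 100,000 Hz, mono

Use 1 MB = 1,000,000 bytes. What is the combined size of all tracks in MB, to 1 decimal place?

102.0 MB

2 min = 120 s.
Track A: 352,800 × 120 × 1 × 2 = 84,672,000 bytes.
Track B: 11,025 × 120 × 4 × 1 = 5,292,000 bytes.
Track C: 100,000 × 120 × 1 × 1 = 12,000,000 bytes.
Total = 101,964,000 bytes = 102.0 MB.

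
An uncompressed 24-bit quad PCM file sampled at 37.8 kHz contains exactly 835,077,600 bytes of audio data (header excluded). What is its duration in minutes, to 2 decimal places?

Byte rate = 37,800 × 3 × 4 = 453,600 bytes/s.
Duration = 835,077,600 / 453,600 = 1,841 s.
1,841 s / 60 = 30.68 minutes.

30.68 minutes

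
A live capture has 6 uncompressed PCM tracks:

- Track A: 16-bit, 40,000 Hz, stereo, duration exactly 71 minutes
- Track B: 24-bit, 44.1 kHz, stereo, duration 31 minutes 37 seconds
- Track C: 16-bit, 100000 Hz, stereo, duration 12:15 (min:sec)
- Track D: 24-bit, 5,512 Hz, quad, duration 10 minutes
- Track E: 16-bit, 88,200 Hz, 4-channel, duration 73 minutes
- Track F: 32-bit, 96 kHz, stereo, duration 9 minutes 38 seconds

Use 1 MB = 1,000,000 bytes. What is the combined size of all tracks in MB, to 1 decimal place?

Track A: exactly 71 minutes = 4,260 s; 40,000 × 4,260 × 2 × 2 = 681,600,000 bytes.
Track B: 31 minutes 37 seconds = 1,897 s; 44,100 × 1,897 × 3 × 2 = 501,946,200 bytes.
Track C: 12:15 (min:sec) = 735 s; 100,000 × 735 × 2 × 2 = 294,000,000 bytes.
Track D: 10 minutes = 600 s; 5,512 × 600 × 3 × 4 = 39,686,400 bytes.
Track E: 73 minutes = 4,380 s; 88,200 × 4,380 × 2 × 4 = 3,090,528,000 bytes.
Track F: 9 minutes 38 seconds = 578 s; 96,000 × 578 × 4 × 2 = 443,904,000 bytes.
Total = 5,051,664,600 bytes = 5051.7 MB.

5051.7 MB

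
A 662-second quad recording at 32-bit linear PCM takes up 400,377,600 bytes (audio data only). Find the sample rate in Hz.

Bytes = sample_rate × seconds × bytes_per_sample × channels.
sample_rate = 400,377,600 / (662 × 4 × 4) = 400,377,600 / 10,592 = 37,800 Hz.

37,800 Hz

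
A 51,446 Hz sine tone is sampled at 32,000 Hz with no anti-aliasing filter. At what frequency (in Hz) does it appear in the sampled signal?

12,554 Hz

Nyquist = 32,000/2 = 16,000 Hz; 51,446 Hz exceeds it.
Alias = |51,446 − 2×32,000| = |51,446 − 64,000| = 12,554 Hz.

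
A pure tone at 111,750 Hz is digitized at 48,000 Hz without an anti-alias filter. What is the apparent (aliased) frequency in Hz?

15,750 Hz

Nyquist = 48,000/2 = 24,000 Hz; 111,750 Hz exceeds it.
Alias = |111,750 − 2×48,000| = |111,750 − 96,000| = 15,750 Hz.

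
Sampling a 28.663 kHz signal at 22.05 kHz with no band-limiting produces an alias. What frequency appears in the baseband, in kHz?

6.613 kHz

Nyquist = 22,050/2 = 11,025 Hz; 28,663 Hz exceeds it.
Alias = |28,663 − 1×22,050| = |28,663 − 22,050| = 6,613 Hz = 6.613 kHz.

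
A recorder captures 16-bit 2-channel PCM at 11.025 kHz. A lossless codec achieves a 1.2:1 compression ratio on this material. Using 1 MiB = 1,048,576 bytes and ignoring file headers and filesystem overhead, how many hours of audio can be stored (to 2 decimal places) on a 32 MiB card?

Uncompressed byte rate = 11,025 × 2 × 2 = 44,100 bytes/s.
After 1.2:1 compression, effective rate ≈ 36750 bytes/s.
Capacity = 32 × 1,048,576 = 33,554,432 bytes.
33,554,432 / effective rate ≈ 913.05 s → 0.25 hours.

0.25 hours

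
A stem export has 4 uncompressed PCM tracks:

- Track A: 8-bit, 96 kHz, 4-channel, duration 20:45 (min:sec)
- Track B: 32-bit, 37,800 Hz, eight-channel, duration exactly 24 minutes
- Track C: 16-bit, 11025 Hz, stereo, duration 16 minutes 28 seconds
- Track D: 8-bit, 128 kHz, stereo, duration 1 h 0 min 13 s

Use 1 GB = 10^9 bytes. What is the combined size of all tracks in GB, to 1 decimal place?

Track A: 20:45 (min:sec) = 1,245 s; 96,000 × 1,245 × 1 × 4 = 478,080,000 bytes.
Track B: exactly 24 minutes = 1,440 s; 37,800 × 1,440 × 4 × 8 = 1,741,824,000 bytes.
Track C: 16 minutes 28 seconds = 988 s; 11,025 × 988 × 2 × 2 = 43,570,800 bytes.
Track D: 1 h 0 min 13 s = 3,613 s; 128,000 × 3,613 × 1 × 2 = 924,928,000 bytes.
Total = 3,188,402,800 bytes = 3.2 GB.

3.2 GB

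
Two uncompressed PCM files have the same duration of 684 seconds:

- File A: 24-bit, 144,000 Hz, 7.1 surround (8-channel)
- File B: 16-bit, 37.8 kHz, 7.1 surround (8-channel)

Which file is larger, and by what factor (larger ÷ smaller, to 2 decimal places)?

File A: 144,000 × 3 × 8 = 3,456,000 bytes/s.
File B: 37,800 × 2 × 8 = 604,800 bytes/s.
File A is larger; ratio = 2,363,904,000 / 413,683,200 = 5.71.

File A, by a factor of 5.71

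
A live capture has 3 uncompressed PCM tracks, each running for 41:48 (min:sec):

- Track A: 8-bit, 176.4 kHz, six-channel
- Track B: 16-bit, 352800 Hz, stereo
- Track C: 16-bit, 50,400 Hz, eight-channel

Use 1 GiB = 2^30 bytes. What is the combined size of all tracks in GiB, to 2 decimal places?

7.65 GiB

41:48 (min:sec) = 2,508 s.
Track A: 176,400 × 2,508 × 1 × 6 = 2,654,467,200 bytes.
Track B: 352,800 × 2,508 × 2 × 2 = 3,539,289,600 bytes.
Track C: 50,400 × 2,508 × 2 × 8 = 2,022,451,200 bytes.
Total = 8,216,208,000 bytes = 7.65 GiB.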